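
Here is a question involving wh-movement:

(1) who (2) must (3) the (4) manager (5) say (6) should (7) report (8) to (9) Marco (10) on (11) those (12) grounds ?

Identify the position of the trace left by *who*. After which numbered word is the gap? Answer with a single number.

Pre-movement form: The manager must say who should report to Marco on those grounds.
'who' functions as the subject of the clause embedded under 'say'. Wh-movement fronts it, leaving a gap right after 'say':
Who must the manager say ___ should report to Marco on those grounds?
'say' is word 5.

5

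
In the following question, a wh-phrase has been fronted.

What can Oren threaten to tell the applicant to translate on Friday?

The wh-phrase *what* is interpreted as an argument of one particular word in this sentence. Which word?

Before movement: Oren can threaten to tell the applicant to translate what on Friday.
'what' functions as the direct object of 'translate'. Fronting leaves a gap immediately after 'translate':
What can Oren threaten to tell the applicant to translate ___ on Friday?

translate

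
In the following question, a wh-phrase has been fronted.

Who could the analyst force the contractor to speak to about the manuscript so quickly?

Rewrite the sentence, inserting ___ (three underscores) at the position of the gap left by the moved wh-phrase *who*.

In situ: The analyst could force the contractor to speak to who about the manuscript so quickly.
The filler 'who' is interpreted as the object of the preposition 'to'. The gap is right after 'to'.

Who could the analyst force the contractor to speak to ___ about the manuscript so quickly?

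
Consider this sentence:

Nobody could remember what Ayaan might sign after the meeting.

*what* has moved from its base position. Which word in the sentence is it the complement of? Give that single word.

Pre-movement form: Ayaan might sign what after the meeting.
'what' is the direct object of 'sign'. It moves to the left edge, and the trace sits right after 'sign':
Nobody could remember what Ayaan might sign ___ after the meeting.

sign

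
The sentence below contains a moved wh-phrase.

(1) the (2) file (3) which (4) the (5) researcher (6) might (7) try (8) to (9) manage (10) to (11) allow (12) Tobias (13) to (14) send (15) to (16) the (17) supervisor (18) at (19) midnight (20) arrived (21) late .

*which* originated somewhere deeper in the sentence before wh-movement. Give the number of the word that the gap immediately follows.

The filler 'which' is interpreted as the direct object of 'send'. Wh-movement fronts it, leaving a gap right after 'send':
The file which the researcher might try to manage to allow Tobias to send ___ to the supervisor at midnight arrived late.
'send' is word 14.

14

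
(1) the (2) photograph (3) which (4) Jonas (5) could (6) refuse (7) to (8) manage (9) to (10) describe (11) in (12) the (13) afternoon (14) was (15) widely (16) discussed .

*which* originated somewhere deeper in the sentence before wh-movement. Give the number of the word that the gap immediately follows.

10

'which' functions as the direct object of 'describe'. Fronting leaves a gap immediately after 'describe':
The photograph which Jonas could refuse to manage to describe ___ in the afternoon was widely discussed.
'describe' is word 10.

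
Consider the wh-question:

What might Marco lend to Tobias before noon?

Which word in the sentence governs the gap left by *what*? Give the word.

lend

In situ: Marco might lend what to Tobias before noon.
'what' is the direct object of 'lend'. Wh-movement fronts it, leaving a gap right after 'lend':
What might Marco lend ___ to Tobias before noon?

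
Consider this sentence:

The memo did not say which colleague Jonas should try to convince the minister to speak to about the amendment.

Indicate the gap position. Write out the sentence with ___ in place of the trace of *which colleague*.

In situ: Jonas should try to convince the minister to speak to which colleague about the amendment.
The filler 'which colleague' is interpreted as the object of the preposition 'to'. The gap is right after 'to'.

The memo did not say which colleague Jonas should try to convince the minister to speak to ___ about the amendment.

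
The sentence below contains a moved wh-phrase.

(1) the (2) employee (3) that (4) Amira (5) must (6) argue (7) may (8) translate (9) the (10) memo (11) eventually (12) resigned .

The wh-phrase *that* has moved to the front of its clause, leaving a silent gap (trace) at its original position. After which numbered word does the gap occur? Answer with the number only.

'that' functions as the subject of the clause embedded under 'argue'. Wh-movement fronts it, leaving a gap right after 'argue':
The employee that Amira must argue ___ may translate the memo eventually resigned.
'argue' is word 6.

6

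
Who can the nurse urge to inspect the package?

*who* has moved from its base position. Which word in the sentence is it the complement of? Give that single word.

In situ: The nurse can urge who to inspect the package.
'who' functions as the direct object of 'urge'. Wh-movement fronts it, leaving a gap right after 'urge':
Who can the nurse urge ___ to inspect the package?

urge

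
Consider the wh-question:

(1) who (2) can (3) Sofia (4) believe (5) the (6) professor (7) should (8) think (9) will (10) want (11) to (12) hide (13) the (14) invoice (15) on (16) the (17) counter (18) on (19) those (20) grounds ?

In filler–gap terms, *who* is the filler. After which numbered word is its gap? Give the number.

Before movement: Sofia can believe the professor should think who will want to hide the invoice on the counter on those grounds.
'who' is the subject of the clause embedded under 'think'. It moves to the left edge, and the trace sits right after 'think':
Who can Sofia believe the professor should think ___ will want to hide the invoice on the counter on those grounds?
'think' is word 8.

8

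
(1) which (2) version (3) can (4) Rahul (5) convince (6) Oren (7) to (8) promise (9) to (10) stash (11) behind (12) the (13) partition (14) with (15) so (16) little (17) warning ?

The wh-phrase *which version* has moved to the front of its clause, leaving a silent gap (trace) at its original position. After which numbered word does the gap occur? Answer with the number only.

10

Before movement: Rahul can convince Oren to promise to stash which version behind the partition with so little warning.
'which version' is the direct object of 'stash'. Wh-movement fronts it, leaving a gap right after 'stash':
Which version can Rahul convince Oren to promise to stash ___ behind the partition with so little warning?
'stash' is word 10.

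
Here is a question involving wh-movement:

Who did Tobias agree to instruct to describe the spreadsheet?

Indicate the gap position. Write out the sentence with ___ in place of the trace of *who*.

Who did Tobias agree to instruct ___ to describe the spreadsheet?

Pre-movement form: Tobias did agree to instruct who to describe the spreadsheet.
'who' is the direct object of 'instruct'. The gap is right after 'instruct'.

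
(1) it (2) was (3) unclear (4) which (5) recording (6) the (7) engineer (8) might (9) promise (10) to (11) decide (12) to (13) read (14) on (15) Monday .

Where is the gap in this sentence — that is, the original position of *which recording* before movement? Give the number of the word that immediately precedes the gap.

Pre-movement form: The engineer might promise to decide to read which recording on Monday.
The filler 'which recording' is interpreted as the direct object of 'read'. Fronting leaves a gap immediately after 'read':
It was unclear which recording the engineer might promise to decide to read ___ on Monday.
'read' is word 13.

13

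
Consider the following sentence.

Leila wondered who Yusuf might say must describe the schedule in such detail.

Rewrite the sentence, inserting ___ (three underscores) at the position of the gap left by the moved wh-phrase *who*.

Leila wondered who Yusuf might say ___ must describe the schedule in such detail.

Before movement: Yusuf might say who must describe the schedule in such detail.
The filler 'who' is interpreted as the subject of the clause embedded under 'say'. The gap is right after 'say'.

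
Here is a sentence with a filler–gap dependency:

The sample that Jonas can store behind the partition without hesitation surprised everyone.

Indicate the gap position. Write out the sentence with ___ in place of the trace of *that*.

'that' functions as the direct object of 'store'. The gap is right after 'store'.

The sample that Jonas can store ___ behind the partition without hesitation surprised everyone.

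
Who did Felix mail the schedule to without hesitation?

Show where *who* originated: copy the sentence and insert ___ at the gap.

Who did Felix mail the schedule to ___ without hesitation?

Before movement: Felix did mail the schedule to who without hesitation.
'who' functions as the object of the preposition 'to' (recipient of 'mail'). The gap is right after 'to'.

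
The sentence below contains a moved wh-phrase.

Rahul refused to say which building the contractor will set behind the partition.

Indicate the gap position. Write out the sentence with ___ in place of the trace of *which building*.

Before movement: The contractor will set which building behind the partition.
The filler 'which building' is interpreted as the direct object of 'set'. The gap is right after 'set'.

Rahul refused to say which building the contractor will set ___ behind the partition.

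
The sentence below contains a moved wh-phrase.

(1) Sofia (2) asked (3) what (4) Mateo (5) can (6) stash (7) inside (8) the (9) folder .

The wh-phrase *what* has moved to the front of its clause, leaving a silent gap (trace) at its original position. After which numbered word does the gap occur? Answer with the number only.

6

Before movement: Mateo can stash what inside the folder.
The filler 'what' is interpreted as the direct object of 'stash'. Wh-movement fronts it, leaving a gap right after 'stash':
Sofia asked what Mateo can stash ___ inside the folder.
'stash' is word 6.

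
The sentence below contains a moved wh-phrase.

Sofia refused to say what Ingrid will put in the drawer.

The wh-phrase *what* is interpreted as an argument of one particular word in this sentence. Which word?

put

Underlying clause: Ingrid will put what in the drawer.
The filler 'what' is interpreted as the direct object of 'put'. It moves to the left edge, and the trace sits right after 'put':
Sofia refused to say what Ingrid will put ___ in the drawer.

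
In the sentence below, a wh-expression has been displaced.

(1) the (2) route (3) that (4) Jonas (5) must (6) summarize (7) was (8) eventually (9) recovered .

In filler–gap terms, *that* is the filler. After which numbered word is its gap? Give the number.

'that' is the direct object of 'summarize'. Wh-movement fronts it, leaving a gap right after 'summarize':
The route that Jonas must summarize ___ was eventually recovered.
'summarize' is word 6.

6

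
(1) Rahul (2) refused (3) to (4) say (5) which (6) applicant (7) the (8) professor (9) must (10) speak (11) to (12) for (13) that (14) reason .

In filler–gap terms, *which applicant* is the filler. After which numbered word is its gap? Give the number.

Before movement: The professor must speak to which applicant for that reason.
'which applicant' functions as the object of the preposition 'to'. Wh-movement fronts it, leaving a gap right after 'to':
Rahul refused to say which applicant the professor must speak to ___ for that reason.
'to' is word 11.

11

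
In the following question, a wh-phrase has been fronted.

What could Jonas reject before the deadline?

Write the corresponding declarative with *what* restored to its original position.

The filler 'what' is interpreted as the direct object of 'reject'. Wh-movement fronts it, leaving a gap right after 'reject':
What could Jonas reject ___ before the deadline?

Jonas could reject what before the deadline.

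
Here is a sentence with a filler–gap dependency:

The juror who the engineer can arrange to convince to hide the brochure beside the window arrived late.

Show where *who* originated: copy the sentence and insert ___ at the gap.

The juror who the engineer can arrange to convince ___ to hide the brochure beside the window arrived late.

'who' functions as the direct object of 'convince'. The gap is right after 'convince'.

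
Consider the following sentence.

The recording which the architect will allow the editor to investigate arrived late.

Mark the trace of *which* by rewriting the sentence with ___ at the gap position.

'which' is the direct object of 'investigate'. The gap is right after 'investigate'.

The recording which the architect will allow the editor to investigate ___ arrived late.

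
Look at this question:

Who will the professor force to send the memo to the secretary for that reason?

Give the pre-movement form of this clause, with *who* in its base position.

The professor will force who to send the memo to the secretary for that reason.

The filler 'who' is interpreted as the direct object of 'force'. Wh-movement fronts it, leaving a gap right after 'force':
Who will the professor force ___ to send the memo to the secretary for that reason?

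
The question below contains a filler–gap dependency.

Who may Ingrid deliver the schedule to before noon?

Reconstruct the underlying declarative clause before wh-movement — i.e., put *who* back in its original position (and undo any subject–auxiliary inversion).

Ingrid may deliver the schedule to who before noon.

'who' functions as the object of the preposition 'to' (recipient of 'deliver'). Fronting leaves a gap immediately after 'to':
Who may Ingrid deliver the schedule to ___ before noon?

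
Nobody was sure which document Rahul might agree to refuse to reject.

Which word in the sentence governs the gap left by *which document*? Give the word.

In situ: Rahul might agree to refuse to reject which document.
'which document' is the direct object of 'reject'. Wh-movement fronts it, leaving a gap right after 'reject':
Nobody was sure which document Rahul might agree to refuse to reject ___.

reject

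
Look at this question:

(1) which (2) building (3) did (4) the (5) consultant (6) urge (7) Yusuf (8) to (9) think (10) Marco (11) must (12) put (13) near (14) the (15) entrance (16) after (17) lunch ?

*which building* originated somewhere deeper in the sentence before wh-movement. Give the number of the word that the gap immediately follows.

Underlying clause: The consultant did urge Yusuf to think Marco must put which building near the entrance after lunch.
'which building' is the direct object of 'put'. Fronting leaves a gap immediately after 'put':
Which building did the consultant urge Yusuf to think Marco must put ___ near the entrance after lunch?
'put' is word 12.

12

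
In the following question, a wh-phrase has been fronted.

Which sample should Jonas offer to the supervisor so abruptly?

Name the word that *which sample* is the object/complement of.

offer

Before movement: Jonas should offer which sample to the supervisor so abruptly.
'which sample' functions as the direct object of 'offer'. Fronting leaves a gap immediately after 'offer':
Which sample should Jonas offer ___ to the supervisor so abruptly?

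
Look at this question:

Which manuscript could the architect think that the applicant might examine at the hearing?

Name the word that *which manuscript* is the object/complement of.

examine

Pre-movement form: The architect could think that the applicant might examine which manuscript at the hearing.
'which manuscript' is the direct object of 'examine'. It moves to the left edge, and the trace sits right after 'examine':
Which manuscript could the architect think that the applicant might examine ___ at the hearing?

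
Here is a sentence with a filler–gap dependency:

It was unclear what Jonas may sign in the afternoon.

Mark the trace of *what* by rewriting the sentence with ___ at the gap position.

In situ: Jonas may sign what in the afternoon.
'what' functions as the direct object of 'sign'. The gap is right after 'sign'.

It was unclear what Jonas may sign ___ in the afternoon.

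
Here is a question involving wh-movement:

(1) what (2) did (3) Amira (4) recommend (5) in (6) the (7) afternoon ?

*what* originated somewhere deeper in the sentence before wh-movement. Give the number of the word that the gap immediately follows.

4

Before movement: Amira did recommend what in the afternoon.
'what' functions as the direct object of 'recommend'. Fronting leaves a gap immediately after 'recommend':
What did Amira recommend ___ in the afternoon?
'recommend' is word 4.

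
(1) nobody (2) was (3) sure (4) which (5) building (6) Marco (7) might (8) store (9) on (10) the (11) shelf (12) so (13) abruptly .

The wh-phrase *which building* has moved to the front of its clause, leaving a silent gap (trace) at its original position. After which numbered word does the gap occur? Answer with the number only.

8

Pre-movement form: Marco might store which building on the shelf so abruptly.
'which building' functions as the direct object of 'store'. It moves to the left edge, and the trace sits right after 'store':
Nobody was sure which building Marco might store ___ on the shelf so abruptly.
'store' is word 8.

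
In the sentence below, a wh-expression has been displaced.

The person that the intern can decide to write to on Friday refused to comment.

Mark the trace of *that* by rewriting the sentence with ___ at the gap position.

The person that the intern can decide to write to ___ on Friday refused to comment.

'that' functions as the object of the preposition 'to'. The gap is right after 'to'.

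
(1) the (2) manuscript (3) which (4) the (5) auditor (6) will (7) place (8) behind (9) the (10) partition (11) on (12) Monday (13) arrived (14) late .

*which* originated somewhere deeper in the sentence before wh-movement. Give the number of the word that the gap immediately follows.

7

'which' functions as the direct object of 'place'. Fronting leaves a gap immediately after 'place':
The manuscript which the auditor will place ___ behind the partition on Monday arrived late.
'place' is word 7.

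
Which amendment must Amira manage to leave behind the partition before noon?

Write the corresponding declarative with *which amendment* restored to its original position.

Amira must manage to leave which amendment behind the partition before noon.

'which amendment' is the direct object of 'leave'. It moves to the left edge, and the trace sits right after 'leave':
Which amendment must Amira manage to leave ___ behind the partition before noon?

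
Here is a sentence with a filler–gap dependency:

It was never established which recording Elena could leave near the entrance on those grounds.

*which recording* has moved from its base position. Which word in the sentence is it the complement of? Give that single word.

leave

Before movement: Elena could leave which recording near the entrance on those grounds.
The filler 'which recording' is interpreted as the direct object of 'leave'. Wh-movement fronts it, leaving a gap right after 'leave':
It was never established which recording Elena could leave ___ near the entrance on those grounds.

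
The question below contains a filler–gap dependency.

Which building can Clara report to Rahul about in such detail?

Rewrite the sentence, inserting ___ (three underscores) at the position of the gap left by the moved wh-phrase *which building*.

Which building can Clara report to Rahul about ___ in such detail?

Before movement: Clara can report to Rahul about which building in such detail.
'which building' functions as the object of the preposition 'about'. The gap is right after 'about'.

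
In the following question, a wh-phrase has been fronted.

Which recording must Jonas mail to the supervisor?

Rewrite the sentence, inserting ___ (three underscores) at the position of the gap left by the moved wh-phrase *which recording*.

Which recording must Jonas mail ___ to the supervisor?

Underlying clause: Jonas must mail which recording to the supervisor.
'which recording' functions as the direct object of 'mail'. The gap is right after 'mail'.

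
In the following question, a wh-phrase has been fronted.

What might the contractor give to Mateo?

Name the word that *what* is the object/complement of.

Pre-movement form: The contractor might give what to Mateo.
The filler 'what' is interpreted as the direct object of 'give'. Fronting leaves a gap immediately after 'give':
What might the contractor give ___ to Mateo?

give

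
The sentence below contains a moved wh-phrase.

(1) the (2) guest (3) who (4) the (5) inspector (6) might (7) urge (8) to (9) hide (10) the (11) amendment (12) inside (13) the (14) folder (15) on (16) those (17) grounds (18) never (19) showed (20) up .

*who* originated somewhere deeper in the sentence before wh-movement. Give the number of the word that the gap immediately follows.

'who' is the direct object of 'urge'. It moves to the left edge, and the trace sits right after 'urge':
The guest who the inspector might urge ___ to hide the amendment inside the folder on those grounds never showed up.
'urge' is word 7.

7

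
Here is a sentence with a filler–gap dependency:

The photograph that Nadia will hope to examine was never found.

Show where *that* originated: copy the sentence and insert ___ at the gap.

The photograph that Nadia will hope to examine ___ was never found.

'that' functions as the direct object of 'examine'. The gap is right after 'examine'.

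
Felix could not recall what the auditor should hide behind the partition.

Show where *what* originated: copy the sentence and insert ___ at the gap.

Before movement: The auditor should hide what behind the partition.
'what' is the direct object of 'hide'. The gap is right after 'hide'.

Felix could not recall what the auditor should hide ___ behind the partition.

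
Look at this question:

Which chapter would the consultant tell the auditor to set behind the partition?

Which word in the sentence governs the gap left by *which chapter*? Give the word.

Pre-movement form: The consultant would tell the auditor to set which chapter behind the partition.
The filler 'which chapter' is interpreted as the direct object of 'set'. It moves to the left edge, and the trace sits right after 'set':
Which chapter would the consultant tell the auditor to set ___ behind the partition?

set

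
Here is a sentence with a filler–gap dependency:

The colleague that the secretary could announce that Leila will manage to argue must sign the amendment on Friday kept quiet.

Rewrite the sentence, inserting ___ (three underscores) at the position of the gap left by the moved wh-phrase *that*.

The colleague that the secretary could announce that Leila will manage to argue ___ must sign the amendment on Friday kept quiet.

'that' functions as the subject of the clause embedded under 'argue'. The gap is right after 'argue'.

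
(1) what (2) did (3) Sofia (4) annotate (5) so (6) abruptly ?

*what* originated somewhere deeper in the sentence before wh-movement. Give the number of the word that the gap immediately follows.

Before movement: Sofia did annotate what so abruptly.
'what' functions as the direct object of 'annotate'. It moves to the left edge, and the trace sits right after 'annotate':
What did Sofia annotate ___ so abruptly?
'annotate' is word 4.

4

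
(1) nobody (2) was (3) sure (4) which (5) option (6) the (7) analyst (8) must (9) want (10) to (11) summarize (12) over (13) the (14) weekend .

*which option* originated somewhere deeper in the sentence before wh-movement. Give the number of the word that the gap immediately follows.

Pre-movement form: The analyst must want to summarize which option over the weekend.
'which option' is the direct object of 'summarize'. It moves to the left edge, and the trace sits right after 'summarize':
Nobody was sure which option the analyst must want to summarize ___ over the weekend.
'summarize' is word 11.

11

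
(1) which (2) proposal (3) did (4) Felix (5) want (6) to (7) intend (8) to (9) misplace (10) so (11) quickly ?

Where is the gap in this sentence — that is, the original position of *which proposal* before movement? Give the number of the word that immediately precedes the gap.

9

Underlying clause: Felix did want to intend to misplace which proposal so quickly.
The filler 'which proposal' is interpreted as the direct object of 'misplace'. It moves to the left edge, and the trace sits right after 'misplace':
Which proposal did Felix want to intend to misplace ___ so quickly?
'misplace' is word 9.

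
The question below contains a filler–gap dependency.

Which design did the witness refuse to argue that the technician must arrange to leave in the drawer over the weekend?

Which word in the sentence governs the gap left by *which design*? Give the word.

Pre-movement form: The witness did refuse to argue that the technician must arrange to leave which design in the drawer over the weekend.
'which design' functions as the direct object of 'leave'. Wh-movement fronts it, leaving a gap right after 'leave':
Which design did the witness refuse to argue that the technician must arrange to leave ___ in the drawer over the weekend?

leave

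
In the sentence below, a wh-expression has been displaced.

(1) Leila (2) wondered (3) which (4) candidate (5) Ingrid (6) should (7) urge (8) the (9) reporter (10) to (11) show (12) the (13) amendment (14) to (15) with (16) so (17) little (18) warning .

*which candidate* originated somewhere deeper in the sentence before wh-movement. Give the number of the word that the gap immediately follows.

14

Pre-movement form: Ingrid should urge the reporter to show the amendment to which candidate with so little warning.
The filler 'which candidate' is interpreted as the object of the preposition 'to' (recipient of 'show'). Fronting leaves a gap immediately after 'to':
Leila wondered which candidate Ingrid should urge the reporter to show the amendment to ___ with so little warning.
'to' is word 14.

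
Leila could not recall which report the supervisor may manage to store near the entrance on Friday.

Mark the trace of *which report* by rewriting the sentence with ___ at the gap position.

Pre-movement form: The supervisor may manage to store which report near the entrance on Friday.
'which report' is the direct object of 'store'. The gap is right after 'store'.

Leila could not recall which report the supervisor may manage to store ___ near the entrance on Friday.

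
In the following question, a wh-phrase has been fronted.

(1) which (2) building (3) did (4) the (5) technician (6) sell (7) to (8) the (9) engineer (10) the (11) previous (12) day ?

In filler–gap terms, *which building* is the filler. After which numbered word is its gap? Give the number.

Pre-movement form: The technician did sell which building to the engineer the previous day.
'which building' functions as the direct object of 'sell'. Wh-movement fronts it, leaving a gap right after 'sell':
Which building did the technician sell ___ to the engineer the previous day?
'sell' is word 6.

6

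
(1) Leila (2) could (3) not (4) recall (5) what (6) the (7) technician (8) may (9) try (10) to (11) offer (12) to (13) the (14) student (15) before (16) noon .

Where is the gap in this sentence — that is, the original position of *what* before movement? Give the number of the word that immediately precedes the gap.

11

Underlying clause: The technician may try to offer what to the student before noon.
'what' is the direct object of 'offer'. Wh-movement fronts it, leaving a gap right after 'offer':
Leila could not recall what the technician may try to offer ___ to the student before noon.
'offer' is word 11.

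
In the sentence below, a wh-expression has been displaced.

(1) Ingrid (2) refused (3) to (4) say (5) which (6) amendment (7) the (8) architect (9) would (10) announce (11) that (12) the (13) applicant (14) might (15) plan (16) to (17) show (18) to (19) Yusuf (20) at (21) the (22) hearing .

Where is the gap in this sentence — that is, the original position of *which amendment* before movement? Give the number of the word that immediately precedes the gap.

17

Before movement: The architect would announce that the applicant might plan to show which amendment to Yusuf at the hearing.
'which amendment' functions as the direct object of 'show'. Wh-movement fronts it, leaving a gap right after 'show':
Ingrid refused to say which amendment the architect would announce that the applicant might plan to show ___ to Yusuf at the hearing.
'show' is word 17.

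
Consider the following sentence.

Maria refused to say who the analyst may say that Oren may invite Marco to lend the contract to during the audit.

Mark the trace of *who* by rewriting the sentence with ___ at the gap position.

Pre-movement form: The analyst may say that Oren may invite Marco to lend the contract to who during the audit.
'who' is the object of the preposition 'to' (recipient of 'lend'). The gap is right after 'to'.

Maria refused to say who the analyst may say that Oren may invite Marco to lend the contract to ___ during the audit.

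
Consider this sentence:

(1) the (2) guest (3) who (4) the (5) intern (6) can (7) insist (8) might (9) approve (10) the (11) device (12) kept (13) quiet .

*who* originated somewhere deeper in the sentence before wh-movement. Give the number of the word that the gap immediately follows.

'who' is the subject of the clause embedded under 'insist'. It moves to the left edge, and the trace sits right after 'insist':
The guest who the intern can insist ___ might approve the device kept quiet.
'insist' is word 7.

7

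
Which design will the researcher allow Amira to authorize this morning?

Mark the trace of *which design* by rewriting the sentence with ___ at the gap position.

Which design will the researcher allow Amira to authorize ___ this morning?

In situ: The researcher will allow Amira to authorize which design this morning.
'which design' functions as the direct object of 'authorize'. The gap is right after 'authorize'.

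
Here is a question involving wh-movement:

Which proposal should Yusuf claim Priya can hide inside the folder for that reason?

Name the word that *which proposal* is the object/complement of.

hide

Underlying clause: Yusuf should claim Priya can hide which proposal inside the folder for that reason.
The filler 'which proposal' is interpreted as the direct object of 'hide'. It moves to the left edge, and the trace sits right after 'hide':
Which proposal should Yusuf claim Priya can hide ___ inside the folder for that reason?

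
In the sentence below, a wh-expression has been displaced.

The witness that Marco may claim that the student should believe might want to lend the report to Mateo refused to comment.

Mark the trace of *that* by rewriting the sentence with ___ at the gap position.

The witness that Marco may claim that the student should believe ___ might want to lend the report to Mateo refused to comment.

The filler 'that' is interpreted as the subject of the clause embedded under 'believe'. The gap is right after 'believe'.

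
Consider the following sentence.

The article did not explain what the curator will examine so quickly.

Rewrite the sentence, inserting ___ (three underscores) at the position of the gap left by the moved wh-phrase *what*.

Underlying clause: The curator will examine what so quickly.
'what' is the direct object of 'examine'. The gap is right after 'examine'.

The article did not explain what the curator will examine ___ so quickly.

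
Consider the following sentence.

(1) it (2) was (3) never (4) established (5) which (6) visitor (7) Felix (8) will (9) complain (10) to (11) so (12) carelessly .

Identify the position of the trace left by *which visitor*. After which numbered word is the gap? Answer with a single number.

Before movement: Felix will complain to which visitor so carelessly.
'which visitor' functions as the object of the preposition 'to'. Fronting leaves a gap immediately after 'to':
It was never established which visitor Felix will complain to ___ so carelessly.
'to' is word 10.

10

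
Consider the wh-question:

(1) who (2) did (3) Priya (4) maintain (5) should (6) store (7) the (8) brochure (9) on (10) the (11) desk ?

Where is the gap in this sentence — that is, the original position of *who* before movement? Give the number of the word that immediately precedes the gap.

Before movement: Priya did maintain who should store the brochure on the desk.
'who' functions as the subject of the clause embedded under 'maintain'. Wh-movement fronts it, leaving a gap right after 'maintain':
Who did Priya maintain ___ should store the brochure on the desk?
'maintain' is word 4.

4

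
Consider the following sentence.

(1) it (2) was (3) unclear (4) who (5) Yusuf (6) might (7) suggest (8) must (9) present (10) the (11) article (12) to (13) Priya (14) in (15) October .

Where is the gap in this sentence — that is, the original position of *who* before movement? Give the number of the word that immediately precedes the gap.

7

Pre-movement form: Yusuf might suggest who must present the article to Priya in October.
'who' functions as the subject of the clause embedded under 'suggest'. Wh-movement fronts it, leaving a gap right after 'suggest':
It was unclear who Yusuf might suggest ___ must present the article to Priya in October.
'suggest' is word 7.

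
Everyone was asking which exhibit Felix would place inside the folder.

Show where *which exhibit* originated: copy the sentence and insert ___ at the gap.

Everyone was asking which exhibit Felix would place ___ inside the folder.

In situ: Felix would place which exhibit inside the folder.
The filler 'which exhibit' is interpreted as the direct object of 'place'. The gap is right after 'place'.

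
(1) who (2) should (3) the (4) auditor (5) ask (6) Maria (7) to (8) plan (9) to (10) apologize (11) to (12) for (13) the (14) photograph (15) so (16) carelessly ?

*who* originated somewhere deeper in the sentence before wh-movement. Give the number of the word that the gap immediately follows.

11

Before movement: The auditor should ask Maria to plan to apologize to who for the photograph so carelessly.
'who' is the object of the preposition 'to'. Wh-movement fronts it, leaving a gap right after 'to':
Who should the auditor ask Maria to plan to apologize to ___ for the photograph so carelessly?
'to' is word 11.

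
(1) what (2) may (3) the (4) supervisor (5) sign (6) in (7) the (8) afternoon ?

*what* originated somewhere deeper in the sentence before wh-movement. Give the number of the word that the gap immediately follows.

Underlying clause: The supervisor may sign what in the afternoon.
The filler 'what' is interpreted as the direct object of 'sign'. Fronting leaves a gap immediately after 'sign':
What may the supervisor sign ___ in the afternoon?
'sign' is word 5.

5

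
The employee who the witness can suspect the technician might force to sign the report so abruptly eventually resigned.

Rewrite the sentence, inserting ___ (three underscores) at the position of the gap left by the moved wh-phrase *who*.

The employee who the witness can suspect the technician might force ___ to sign the report so abruptly eventually resigned.

'who' is the direct object of 'force'. The gap is right after 'force'.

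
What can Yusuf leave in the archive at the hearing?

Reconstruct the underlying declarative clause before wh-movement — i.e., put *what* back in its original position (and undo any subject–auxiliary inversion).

'what' functions as the direct object of 'leave'. Fronting leaves a gap immediately after 'leave':
What can Yusuf leave ___ in the archive at the hearing?

Yusuf can leave what in the archive at the hearing.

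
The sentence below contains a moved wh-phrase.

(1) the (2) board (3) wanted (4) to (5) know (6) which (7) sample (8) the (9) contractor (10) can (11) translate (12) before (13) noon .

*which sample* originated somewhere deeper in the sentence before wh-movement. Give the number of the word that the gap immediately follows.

Underlying clause: The contractor can translate which sample before noon.
'which sample' is the direct object of 'translate'. Fronting leaves a gap immediately after 'translate':
The board wanted to know which sample the contractor can translate ___ before noon.
'translate' is word 11.

11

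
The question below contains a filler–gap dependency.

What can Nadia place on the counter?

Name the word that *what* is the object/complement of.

place

Before movement: Nadia can place what on the counter.
The filler 'what' is interpreted as the direct object of 'place'. Fronting leaves a gap immediately after 'place':
What can Nadia place ___ on the counter?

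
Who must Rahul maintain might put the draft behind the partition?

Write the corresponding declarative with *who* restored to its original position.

Rahul must maintain who might put the draft behind the partition.

'who' functions as the subject of the clause embedded under 'maintain'. Wh-movement fronts it, leaving a gap right after 'maintain':
Who must Rahul maintain ___ might put the draft behind the partition?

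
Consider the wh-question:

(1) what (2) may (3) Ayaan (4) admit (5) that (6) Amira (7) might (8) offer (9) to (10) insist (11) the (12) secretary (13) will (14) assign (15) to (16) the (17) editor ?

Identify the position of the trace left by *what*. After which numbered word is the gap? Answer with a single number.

Pre-movement form: Ayaan may admit that Amira might offer to insist the secretary will assign what to the editor.
'what' is the direct object of 'assign'. It moves to the left edge, and the trace sits right after 'assign':
What may Ayaan admit that Amira might offer to insist the secretary will assign ___ to the editor?
'assign' is word 14.

14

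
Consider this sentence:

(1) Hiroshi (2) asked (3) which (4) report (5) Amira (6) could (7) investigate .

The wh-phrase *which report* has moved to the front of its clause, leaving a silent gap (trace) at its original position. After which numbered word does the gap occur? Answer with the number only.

In situ: Amira could investigate which report.
'which report' is the direct object of 'investigate'. It moves to the left edge, and the trace sits right after 'investigate':
Hiroshi asked which report Amira could investigate ___.
'investigate' is word 7.

7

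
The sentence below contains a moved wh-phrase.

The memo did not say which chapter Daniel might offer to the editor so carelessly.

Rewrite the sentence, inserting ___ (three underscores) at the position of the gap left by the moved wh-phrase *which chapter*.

The memo did not say which chapter Daniel might offer ___ to the editor so carelessly.

Underlying clause: Daniel might offer which chapter to the editor so carelessly.
'which chapter' functions as the direct object of 'offer'. The gap is right after 'offer'.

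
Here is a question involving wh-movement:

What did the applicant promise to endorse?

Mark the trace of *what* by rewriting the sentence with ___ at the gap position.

Underlying clause: The applicant did promise to endorse what.
The filler 'what' is interpreted as the direct object of 'endorse'. The gap is right after 'endorse'.

What did the applicant promise to endorse ___?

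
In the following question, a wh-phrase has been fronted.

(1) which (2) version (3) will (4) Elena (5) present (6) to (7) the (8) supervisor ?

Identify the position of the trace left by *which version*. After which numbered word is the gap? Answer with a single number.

5

Pre-movement form: Elena will present which version to the supervisor.
The filler 'which version' is interpreted as the direct object of 'present'. Wh-movement fronts it, leaving a gap right after 'present':
Which version will Elena present ___ to the supervisor?
'present' is word 5.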